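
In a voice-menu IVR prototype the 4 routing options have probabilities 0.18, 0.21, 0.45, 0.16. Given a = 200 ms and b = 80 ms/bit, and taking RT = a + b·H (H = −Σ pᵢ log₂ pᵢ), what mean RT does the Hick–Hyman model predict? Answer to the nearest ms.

349 ms

H = 0.18·log₂(1/0.18) + 0.21·log₂(1/0.21) + 0.45·log₂(1/0.45) + 0.16·log₂(1/0.16) = 1.8595 bits.
RT = 200 + 80 × 1.8595 = 348.76 ms.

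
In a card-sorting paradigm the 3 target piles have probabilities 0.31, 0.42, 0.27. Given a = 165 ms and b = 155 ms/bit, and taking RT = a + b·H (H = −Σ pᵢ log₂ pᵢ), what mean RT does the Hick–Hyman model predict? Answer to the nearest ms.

407 ms

Entropy contributions −pᵢ log₂ pᵢ: 0.5238, 0.5256, 0.5100; sum H = 1.5595 bits.
RT = a + bH = 165 + 155·1.5595 = 406.72 ms.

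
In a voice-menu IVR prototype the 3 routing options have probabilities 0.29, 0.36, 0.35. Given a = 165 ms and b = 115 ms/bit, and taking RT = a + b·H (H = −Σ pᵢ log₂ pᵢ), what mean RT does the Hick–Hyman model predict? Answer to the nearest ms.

347 ms

Entropy contributions −pᵢ log₂ pᵢ: 0.5179, 0.5306, 0.5301; sum H = 1.5786 bits.
RT = a + bH = 165 + 115·1.5786 = 346.54 ms.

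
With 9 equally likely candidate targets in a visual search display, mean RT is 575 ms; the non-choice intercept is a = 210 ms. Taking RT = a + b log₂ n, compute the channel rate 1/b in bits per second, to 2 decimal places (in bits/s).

8.68 bits/s

Choice component = 575 − 210 = 365 ms over log₂(9) = 3.1699 bits.
b = 365 / 3.1699 = 115.145 ms/bit, so 1/b = 8.685 bits/s.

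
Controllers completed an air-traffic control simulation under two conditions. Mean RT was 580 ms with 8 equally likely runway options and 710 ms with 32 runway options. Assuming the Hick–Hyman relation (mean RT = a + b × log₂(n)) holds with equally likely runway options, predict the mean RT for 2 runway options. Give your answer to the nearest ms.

450 ms

Solve the two-equation system in a and b:
  b = (710 − 580) / (log₂ 32 − log₂ 8) = 130 / (5 − 3) = 65 ms/bit
  a = 580 − 65 × 3 = 385 ms
Then RT(2) = 385 + 65 × log₂ 2 = 385 + 65 × 1 ≈ 450.000 ms.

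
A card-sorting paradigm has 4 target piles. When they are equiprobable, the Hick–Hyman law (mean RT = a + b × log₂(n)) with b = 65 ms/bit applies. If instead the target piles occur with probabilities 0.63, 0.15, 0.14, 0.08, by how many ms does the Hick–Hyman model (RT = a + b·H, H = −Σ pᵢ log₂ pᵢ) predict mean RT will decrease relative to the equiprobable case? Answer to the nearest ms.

Equiprobable entropy H₀ = log₂ 4 = 2.0000 bits.
Skewed entropy H = −Σ pᵢ log₂ pᵢ = 1.5191 bits.
ΔRT = b·(H₀ − H) = 65 × 0.4809 = 31.26 ms.

31 ms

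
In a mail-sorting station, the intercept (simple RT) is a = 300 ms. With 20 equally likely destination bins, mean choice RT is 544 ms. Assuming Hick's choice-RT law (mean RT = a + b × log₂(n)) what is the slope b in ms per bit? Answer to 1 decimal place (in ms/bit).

log₂(20) = 4.3219 bits.
b = (RT − a)/log₂ n = (544 − 300) / 4.3219 = 56.456 ms/bit.

56.5 ms/bit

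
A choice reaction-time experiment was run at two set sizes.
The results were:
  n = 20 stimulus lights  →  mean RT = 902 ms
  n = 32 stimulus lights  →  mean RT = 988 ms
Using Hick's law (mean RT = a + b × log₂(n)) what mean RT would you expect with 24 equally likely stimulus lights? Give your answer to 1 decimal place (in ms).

Solve the two-equation system in a and b:
  b = (988 − 902) / (log₂ 32 − log₂ 20) = 86 / (5 − 4.3219) = 126.830 ms/bit
  a = 902 − 126.830 × 4.3219 = 353.849 ms
Then RT(24) = 353.849 + 126.830 × log₂ 24 = 353.849 + 126.830 × 4.5850 ≈ 935.361 ms.

935.4 ms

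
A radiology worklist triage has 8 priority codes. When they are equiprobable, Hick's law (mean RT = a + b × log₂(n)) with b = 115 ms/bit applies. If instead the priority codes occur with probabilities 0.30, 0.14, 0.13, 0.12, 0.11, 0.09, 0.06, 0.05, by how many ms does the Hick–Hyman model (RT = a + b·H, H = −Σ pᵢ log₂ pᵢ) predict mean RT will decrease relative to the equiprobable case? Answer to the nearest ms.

The RT saving is b·ΔH. Equiprobable H₀ = log₂(8) = 3.0000 bits; with the given probabilities H = 2.7905 bits.
b·(H₀ − H) = 115 × (3.0000 − 2.7905) = 24.09 ms.

24 ms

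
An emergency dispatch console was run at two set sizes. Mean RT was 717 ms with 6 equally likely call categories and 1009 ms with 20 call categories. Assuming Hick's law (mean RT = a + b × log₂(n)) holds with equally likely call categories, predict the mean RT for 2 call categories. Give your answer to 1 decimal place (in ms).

450.6 ms

With log₂ n on the abscissa the relation is linear; from the two conditions:
  b = (1009 − 717) / (log₂ 20 − log₂ 6) = 292 / (4.3219 − 2.5850) = 168.109 ms/bit
  a = 717 − 168.109 × 2.5850 = 282.444 ms
Then RT(2) = 282.444 + 168.109 × log₂ 2 = 282.444 + 168.109 × 1 ≈ 450.553 ms.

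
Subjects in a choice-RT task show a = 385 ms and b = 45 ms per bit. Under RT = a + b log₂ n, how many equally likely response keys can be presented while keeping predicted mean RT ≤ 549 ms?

12

45·log₂ n ≤ 549 − 385 = 164, giving log₂ n ≤ 3.6444 and n ≤ 12.505. The largest whole number is 12.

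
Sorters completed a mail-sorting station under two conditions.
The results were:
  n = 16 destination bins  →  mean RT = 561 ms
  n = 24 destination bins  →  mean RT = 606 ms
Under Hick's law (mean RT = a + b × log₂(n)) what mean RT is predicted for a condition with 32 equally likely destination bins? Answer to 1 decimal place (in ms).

Solve the two-equation system in a and b:
  b = (606 − 561) / (log₂ 24 − log₂ 16) = 45 / (4.5850 − 4) = 76.928 ms/bit
  a = 561 − 76.928 × 4 = 253.288 ms
Then RT(32) = 253.288 + 76.928 × log₂ 32 = 253.288 + 76.928 × 5 ≈ 637.928 ms.

637.9 ms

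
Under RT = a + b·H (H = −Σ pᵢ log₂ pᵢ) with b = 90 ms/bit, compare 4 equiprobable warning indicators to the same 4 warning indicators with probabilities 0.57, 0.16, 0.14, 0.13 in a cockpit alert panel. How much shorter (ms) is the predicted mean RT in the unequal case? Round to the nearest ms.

30 ms

The RT saving is b·ΔH. Equiprobable H₀ = log₂(4) = 2.0000 bits; with the given probabilities H = 1.6650 bits.
b·(H₀ − H) = 90 × (2.0000 − 1.6650) = 30.15 ms.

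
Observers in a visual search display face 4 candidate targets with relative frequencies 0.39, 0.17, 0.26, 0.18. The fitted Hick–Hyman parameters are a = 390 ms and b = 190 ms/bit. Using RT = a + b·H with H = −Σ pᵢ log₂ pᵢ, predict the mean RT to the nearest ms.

Entropy contributions −pᵢ log₂ pᵢ: 0.5298, 0.4346, 0.5053, 0.4453; sum H = 1.9150 bits.
RT = a + bH = 390 + 190·1.9150 = 753.85 ms.

754 ms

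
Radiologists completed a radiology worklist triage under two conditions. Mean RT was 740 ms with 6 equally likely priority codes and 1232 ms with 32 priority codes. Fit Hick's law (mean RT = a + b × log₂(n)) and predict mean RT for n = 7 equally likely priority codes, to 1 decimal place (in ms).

Fit slope and intercept:
  b = (1232 − 740) / (log₂ 32 − log₂ 6) = 492 / (5 − 2.5850) = 203.724 ms/bit
  a = 740 − 203.724 × 2.5850 = 213.382 ms
Then RT(7) = 213.382 + 203.724 × log₂ 7 = 213.382 + 203.724 × 2.8074 ≈ 785.307 ms.

785.3 ms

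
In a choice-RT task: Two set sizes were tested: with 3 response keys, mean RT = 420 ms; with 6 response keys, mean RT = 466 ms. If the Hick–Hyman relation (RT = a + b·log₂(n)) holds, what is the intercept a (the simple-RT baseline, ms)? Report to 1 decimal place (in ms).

347.1 ms

Slope: b = (466 − 420) / (log₂ 6 − log₂ 3) = 46/1.0000 = 46.000 ms/bit.
Intercept: a = 420 − 46.000·log₂(3) = 347.092 ms.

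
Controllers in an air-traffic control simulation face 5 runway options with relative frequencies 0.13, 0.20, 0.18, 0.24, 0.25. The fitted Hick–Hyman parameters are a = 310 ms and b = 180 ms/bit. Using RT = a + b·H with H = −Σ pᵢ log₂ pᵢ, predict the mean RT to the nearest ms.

722 ms

H = 0.13·log₂(1/0.13) + 0.20·log₂(1/0.20) + 0.18·log₂(1/0.18) + 0.24·log₂(1/0.24) + 0.25·log₂(1/0.25) = 2.2865 bits.
RT = 310 + 180 × 2.2865 = 721.56 ms.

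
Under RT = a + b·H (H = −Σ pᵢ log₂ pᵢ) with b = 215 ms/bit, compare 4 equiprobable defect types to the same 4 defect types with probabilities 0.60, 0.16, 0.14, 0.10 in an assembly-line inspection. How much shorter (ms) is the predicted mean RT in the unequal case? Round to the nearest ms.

The RT saving is b·ΔH. Equiprobable H₀ = log₂(4) = 2.0000 bits; with the given probabilities H = 1.5945 bits.
b·(H₀ − H) = 215 × (2.0000 − 1.5945) = 87.18 ms.

87 ms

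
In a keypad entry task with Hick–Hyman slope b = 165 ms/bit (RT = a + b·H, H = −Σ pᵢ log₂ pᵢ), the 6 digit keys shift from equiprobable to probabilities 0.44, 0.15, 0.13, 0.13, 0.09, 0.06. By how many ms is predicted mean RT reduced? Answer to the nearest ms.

The RT saving is b·ΔH. Equiprobable H₀ = log₂(6) = 2.5850 bits; with the given probabilities H = 2.2532 bits.
b·(H₀ − H) = 165 × (2.5850 − 2.2532) = 54.75 ms.

55 ms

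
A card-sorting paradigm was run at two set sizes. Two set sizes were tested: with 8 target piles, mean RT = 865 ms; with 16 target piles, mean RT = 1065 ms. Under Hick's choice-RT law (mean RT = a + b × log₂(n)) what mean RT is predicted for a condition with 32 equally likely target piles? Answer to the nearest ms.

With log₂ n on the abscissa the relation is linear; from the two conditions:
  b = (1065 − 865) / (log₂ 16 − log₂ 8) = 200 / (4 − 3) = 200 ms/bit
  a = 865 − 200 × 3 = 265 ms
Then RT(32) = 265 + 200 × log₂ 32 = 265 + 200 × 5 ≈ 1265.000 ms.

1265 ms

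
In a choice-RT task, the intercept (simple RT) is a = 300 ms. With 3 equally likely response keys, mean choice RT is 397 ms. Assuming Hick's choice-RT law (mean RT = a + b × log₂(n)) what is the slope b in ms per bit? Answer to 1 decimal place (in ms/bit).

61.2 ms/bit

b = (397 − 300) / log₂(3) = 97 / 1.5850 = 61.200 ms/bit.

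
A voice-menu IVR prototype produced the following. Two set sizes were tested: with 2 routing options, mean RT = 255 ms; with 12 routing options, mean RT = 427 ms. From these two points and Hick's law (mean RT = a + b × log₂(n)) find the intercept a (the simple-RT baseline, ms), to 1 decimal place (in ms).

188.5 ms

b = (RT₂ − RT₁)/(log₂ n₂ − log₂ n₁) = (427 − 255)/(3.5850 − 1) = 66.539 ms/bit.
a = RT₁ − b·log₂ n₁ = 255 − 66.539 × 1 = 188.461 ms.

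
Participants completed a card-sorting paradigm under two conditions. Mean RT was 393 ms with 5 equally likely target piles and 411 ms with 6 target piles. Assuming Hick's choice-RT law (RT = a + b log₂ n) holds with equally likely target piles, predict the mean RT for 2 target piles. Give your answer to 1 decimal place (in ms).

Solve the two-equation system in a and b:
  b = (411 − 393) / (log₂ 6 − log₂ 5) = 18 / (2.5850 − 2.3219) = 68.432 ms/bit
  a = 393 − 68.432 × 2.3219 = 234.106 ms
Then RT(2) = 234.106 + 68.432 × log₂ 2 = 234.106 + 68.432 × 1 ≈ 302.538 ms.

302.5 ms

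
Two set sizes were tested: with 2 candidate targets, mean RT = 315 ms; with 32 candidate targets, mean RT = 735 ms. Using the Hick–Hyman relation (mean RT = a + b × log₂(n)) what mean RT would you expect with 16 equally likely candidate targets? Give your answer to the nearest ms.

630 ms

Fit slope and intercept:
  b = (735 − 315) / (log₂ 32 − log₂ 2) = 420 / (5 − 1) = 105 ms/bit
  a = 315 − 105 × 1 = 210 ms
Then RT(16) = 210 + 105 × log₂ 16 = 210 + 105 × 4 ≈ 630.000 ms.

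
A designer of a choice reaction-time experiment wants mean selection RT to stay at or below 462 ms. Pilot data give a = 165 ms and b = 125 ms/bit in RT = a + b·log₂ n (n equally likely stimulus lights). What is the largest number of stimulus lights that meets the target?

5

Information budget: (462 − 165)/125 = 2.3760 bits, so n ≤ 2^2.3760 = 5.191 → at most 5.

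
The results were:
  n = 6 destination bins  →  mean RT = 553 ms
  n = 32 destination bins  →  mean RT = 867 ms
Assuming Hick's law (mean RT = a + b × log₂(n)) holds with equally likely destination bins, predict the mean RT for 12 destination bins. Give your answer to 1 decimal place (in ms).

683.0 ms

With log₂ n on the abscissa the relation is linear; from the two conditions:
  b = (867 − 553) / (log₂ 32 − log₂ 6) = 314 / (5 − 2.5850) = 130.019 ms/bit
  a = 553 − 130.019 × 2.5850 = 216.907 ms
Then RT(12) = 216.907 + 130.019 × log₂ 12 = 216.907 + 130.019 × 3.5850 ≈ 683.019 ms.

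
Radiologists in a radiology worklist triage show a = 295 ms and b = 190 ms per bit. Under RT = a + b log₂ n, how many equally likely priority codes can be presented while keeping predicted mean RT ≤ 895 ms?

8

Set 295 + 190·log₂ n ≤ 895 → log₂ n ≤ (895 − 295)/190 = 3.1579.
So n ≤ 2^3.1579 = 8.925; the largest integer n is 8.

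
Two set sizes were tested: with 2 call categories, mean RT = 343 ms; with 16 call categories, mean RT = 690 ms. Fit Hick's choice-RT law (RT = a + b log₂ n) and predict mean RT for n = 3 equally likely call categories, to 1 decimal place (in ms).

RT is linear in log₂ n, so two points fix the line:
  b = (690 − 343) / (log₂ 16 − log₂ 2) = 347 / (4 − 1) = 115.667 ms/bit
  a = 343 − 115.667 × 1 = 227.333 ms
Then RT(3) = 227.333 + 115.667 × log₂ 3 = 227.333 + 115.667 × 1.5850 ≈ 410.661 ms.

410.7 ms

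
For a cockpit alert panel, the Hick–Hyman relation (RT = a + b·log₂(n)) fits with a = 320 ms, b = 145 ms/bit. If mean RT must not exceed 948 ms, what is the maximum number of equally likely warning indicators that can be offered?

Set 320 + 145·log₂ n ≤ 948 → log₂ n ≤ (948 − 320)/145 = 4.3310.
So n ≤ 2^4.3310 = 20.127; the largest integer n is 20.

20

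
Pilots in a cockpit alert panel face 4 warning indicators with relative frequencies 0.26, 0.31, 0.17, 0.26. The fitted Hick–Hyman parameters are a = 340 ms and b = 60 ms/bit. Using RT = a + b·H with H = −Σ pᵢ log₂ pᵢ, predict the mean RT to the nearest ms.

Entropy contributions −pᵢ log₂ pᵢ: 0.5053, 0.5238, 0.4346, 0.5053; sum H = 1.9690 bits.
RT = a + bH = 340 + 60·1.9690 = 458.14 ms.

458 ms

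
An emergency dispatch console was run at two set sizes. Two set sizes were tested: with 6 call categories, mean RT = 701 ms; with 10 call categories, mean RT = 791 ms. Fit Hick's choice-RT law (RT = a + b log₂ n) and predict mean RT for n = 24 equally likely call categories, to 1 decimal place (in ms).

Fit slope and intercept:
  b = (791 − 701) / (log₂ 10 − log₂ 6) = 90 / (3.3219 − 2.5850) = 122.122 ms/bit
  a = 701 − 122.122 × 2.5850 = 385.318 ms
Then RT(24) = 385.318 + 122.122 × log₂ 24 = 385.318 + 122.122 × 4.5850 ≈ 945.245 ms.

945.2 ms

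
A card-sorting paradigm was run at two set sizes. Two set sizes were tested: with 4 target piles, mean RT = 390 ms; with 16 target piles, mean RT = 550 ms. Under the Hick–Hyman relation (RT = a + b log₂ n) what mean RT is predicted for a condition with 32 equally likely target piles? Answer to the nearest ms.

Solve the two-equation system in a and b:
  b = (550 − 390) / (log₂ 16 − log₂ 4) = 160 / (4 − 2) = 80 ms/bit
  a = 390 − 80 × 2 = 230 ms
Then RT(32) = 230 + 80 × log₂ 32 = 230 + 80 × 5 ≈ 630.000 ms.

630 ms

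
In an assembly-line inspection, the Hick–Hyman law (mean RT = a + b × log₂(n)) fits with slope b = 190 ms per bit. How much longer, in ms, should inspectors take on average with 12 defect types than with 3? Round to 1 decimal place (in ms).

380.0 ms

ΔRT = (a + b log₂ n₂) − (a + b log₂ n₁) = b·(log₂ n₂ − log₂ n₁).
log₂(12) − log₂(3) = log₂(12/3) = log₂(4) = 2.
ΔRT = 190 × 2.0000 = 380.000 ms.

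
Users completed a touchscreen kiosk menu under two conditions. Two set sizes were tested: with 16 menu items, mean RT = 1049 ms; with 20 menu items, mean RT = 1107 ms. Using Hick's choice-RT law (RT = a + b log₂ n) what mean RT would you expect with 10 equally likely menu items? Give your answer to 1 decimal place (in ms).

RT is linear in log₂ n, so two points fix the line:
  b = (1107 − 1049) / (log₂ 20 − log₂ 16) = 58 / (4.3219 − 4) = 180.164 ms/bit
  a = 1049 − 180.164 × 4 = 328.342 ms
Then RT(10) = 328.342 + 180.164 × log₂ 10 = 328.342 + 180.164 × 3.3219 ≈ 926.836 ms.

926.8 ms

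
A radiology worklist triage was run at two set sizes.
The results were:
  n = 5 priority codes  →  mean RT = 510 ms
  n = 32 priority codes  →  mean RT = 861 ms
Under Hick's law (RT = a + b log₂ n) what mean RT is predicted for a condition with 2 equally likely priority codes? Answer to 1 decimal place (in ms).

Solve the two-equation system in a and b:
  b = (861 − 510) / (log₂ 32 − log₂ 5) = 351 / (5 − 2.3219) = 131.064 ms/bit
  a = 510 − 131.064 × 2.3219 = 205.678 ms
Then RT(2) = 205.678 + 131.064 × log₂ 2 = 205.678 + 131.064 × 1 ≈ 336.742 ms.

336.7 ms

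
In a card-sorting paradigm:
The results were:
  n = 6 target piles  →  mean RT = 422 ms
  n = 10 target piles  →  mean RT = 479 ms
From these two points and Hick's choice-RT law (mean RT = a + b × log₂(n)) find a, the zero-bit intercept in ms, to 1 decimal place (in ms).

222.1 ms

Slope: b = (479 − 422) / (log₂ 10 − log₂ 6) = 57/0.7370 = 77.344 ms/bit.
a = RT₁ − b·log₂ n₁ = 422 − 77.344 × 2.5850 = 222.068 ms.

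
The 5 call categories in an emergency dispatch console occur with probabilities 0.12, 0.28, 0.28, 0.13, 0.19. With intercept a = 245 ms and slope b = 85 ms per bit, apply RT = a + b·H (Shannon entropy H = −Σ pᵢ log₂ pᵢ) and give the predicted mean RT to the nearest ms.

Entropy contributions −pᵢ log₂ pᵢ: 0.3671, 0.5142, 0.5142, 0.3826, 0.4552; sum H = 2.2334 bits.
RT = a + bH = 245 + 85·2.2334 = 434.84 ms.

435 ms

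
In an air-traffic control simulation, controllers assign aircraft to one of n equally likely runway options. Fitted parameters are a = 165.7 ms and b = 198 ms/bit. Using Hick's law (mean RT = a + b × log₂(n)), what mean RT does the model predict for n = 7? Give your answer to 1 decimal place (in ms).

log₂(7) = 2.8074 bits, so RT = 165.7 + 198 × 2.8074 ≈ 721.556 ms.

721.6 ms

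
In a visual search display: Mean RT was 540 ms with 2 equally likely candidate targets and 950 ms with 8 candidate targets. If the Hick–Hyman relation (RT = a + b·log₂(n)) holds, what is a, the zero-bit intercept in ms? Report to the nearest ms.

335 ms

The slope on a log₂ axis is (950 − 540) / (3 − 1) = 205 ms/bit.
Intercept: a = 540 − 205·log₂(2) = 335.000 ms.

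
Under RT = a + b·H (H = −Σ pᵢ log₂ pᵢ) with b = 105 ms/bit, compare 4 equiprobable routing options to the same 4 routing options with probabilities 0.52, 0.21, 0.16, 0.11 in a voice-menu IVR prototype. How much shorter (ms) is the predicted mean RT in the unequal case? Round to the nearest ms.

Equiprobable entropy H₀ = log₂ 4 = 2.0000 bits.
Skewed entropy H = −Σ pᵢ log₂ pᵢ = 1.7367 bits.
ΔRT = b·(H₀ − H) = 105 × 0.2633 = 27.65 ms.

28 ms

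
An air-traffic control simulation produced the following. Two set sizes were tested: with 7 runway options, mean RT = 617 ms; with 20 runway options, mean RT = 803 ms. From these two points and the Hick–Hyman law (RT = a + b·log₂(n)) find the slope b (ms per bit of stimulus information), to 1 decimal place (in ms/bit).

122.8 ms/bit

b = (RT₂ − RT₁)/(log₂ n₂ − log₂ n₁) = (803 − 617)/(4.3219 − 2.8074) = 122.807 ms/bit.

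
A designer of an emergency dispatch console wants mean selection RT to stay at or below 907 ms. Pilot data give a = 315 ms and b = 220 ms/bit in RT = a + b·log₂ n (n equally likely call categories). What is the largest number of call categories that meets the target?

6

220·log₂ n ≤ 907 − 315 = 592, giving log₂ n ≤ 2.6909 and n ≤ 6.457. The largest whole number is 6.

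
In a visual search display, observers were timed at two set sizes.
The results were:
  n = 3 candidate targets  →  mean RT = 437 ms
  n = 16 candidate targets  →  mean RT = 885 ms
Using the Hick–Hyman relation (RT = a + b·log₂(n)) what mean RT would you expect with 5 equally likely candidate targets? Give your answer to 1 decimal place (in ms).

573.7 ms

With log₂ n on the abscissa the relation is linear; from the two conditions:
  b = (885 − 437) / (log₂ 16 − log₂ 3) = 448 / (4 − 1.5850) = 185.504 ms/bit
  a = 437 − 185.504 × 1.5850 = 142.983 ms
Then RT(5) = 142.983 + 185.504 × log₂ 5 = 142.983 + 185.504 × 2.3219 ≈ 573.710 ms.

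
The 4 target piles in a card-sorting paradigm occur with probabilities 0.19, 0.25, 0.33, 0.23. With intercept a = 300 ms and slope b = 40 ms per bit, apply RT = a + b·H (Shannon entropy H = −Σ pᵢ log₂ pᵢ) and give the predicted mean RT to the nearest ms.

379 ms

H = 0.19·log₂(1/0.19) + 0.25·log₂(1/0.25) + 0.33·log₂(1/0.33) + 0.23·log₂(1/0.23) = 1.9707 bits.
RT = 300 + 40 × 1.9707 = 378.83 ms.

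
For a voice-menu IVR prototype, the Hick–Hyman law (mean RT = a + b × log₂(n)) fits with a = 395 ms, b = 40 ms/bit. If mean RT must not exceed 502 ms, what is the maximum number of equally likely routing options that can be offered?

Information budget: (502 − 395)/40 = 2.6750 bits, so n ≤ 2^2.6750 = 6.386 → at most 6.

6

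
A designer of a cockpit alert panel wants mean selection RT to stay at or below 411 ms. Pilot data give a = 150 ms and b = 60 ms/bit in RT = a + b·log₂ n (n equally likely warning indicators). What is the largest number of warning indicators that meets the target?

20

Information budget: (411 − 150)/60 = 4.3500 bits, so n ≤ 2^4.3500 = 20.393 → at most 20.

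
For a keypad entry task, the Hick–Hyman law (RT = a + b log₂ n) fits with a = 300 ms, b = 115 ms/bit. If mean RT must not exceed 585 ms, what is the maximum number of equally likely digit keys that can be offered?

5

115·log₂ n ≤ 585 − 300 = 285, giving log₂ n ≤ 2.4783 and n ≤ 5.572. The largest whole number is 5.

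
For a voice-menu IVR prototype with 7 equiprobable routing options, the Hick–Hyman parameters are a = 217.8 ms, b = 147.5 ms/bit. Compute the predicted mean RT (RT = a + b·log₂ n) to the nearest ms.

log₂(7) = 2.8074 bits, so RT = 217.8 + 147.5 × 2.8074 ≈ 631.885 ms.

632 ms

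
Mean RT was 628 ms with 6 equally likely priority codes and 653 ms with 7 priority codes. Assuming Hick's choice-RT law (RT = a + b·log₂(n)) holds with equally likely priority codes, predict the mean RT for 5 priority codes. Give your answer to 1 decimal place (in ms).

598.4 ms

Fit slope and intercept:
  b = (653 − 628) / (log₂ 7 − log₂ 6) = 25 / (2.8074 − 2.5850) = 112.414 ms/bit
  a = 628 − 112.414 × 2.5850 = 337.414 ms
Then RT(5) = 337.414 + 112.414 × log₂ 5 = 337.414 + 112.414 × 2.3219 ≈ 598.431 ms.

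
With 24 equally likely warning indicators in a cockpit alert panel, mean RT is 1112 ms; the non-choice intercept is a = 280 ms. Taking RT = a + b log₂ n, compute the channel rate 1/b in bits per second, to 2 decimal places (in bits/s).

b = (1112 − 280)/log₂ 24 = 832/4.5850 = 181.463 ms per bit = 0.18146 s/bit; the reciprocal is 5.511 bits/s.

5.51 bits/s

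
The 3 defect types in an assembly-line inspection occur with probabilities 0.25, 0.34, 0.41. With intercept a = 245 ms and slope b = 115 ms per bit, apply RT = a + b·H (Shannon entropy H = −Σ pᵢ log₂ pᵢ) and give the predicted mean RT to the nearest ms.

Entropy contributions −pᵢ log₂ pᵢ: 0.5000, 0.5292, 0.5274; sum H = 1.5566 bits.
RT = a + bH = 245 + 115·1.5566 = 424.00 ms.

424 ms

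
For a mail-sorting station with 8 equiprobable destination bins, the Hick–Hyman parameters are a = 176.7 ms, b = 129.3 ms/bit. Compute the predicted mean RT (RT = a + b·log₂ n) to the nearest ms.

log₂(8) = 3 bits, so RT = 176.7 + 129.3 × 3 ≈ 564.600 ms.

565 ms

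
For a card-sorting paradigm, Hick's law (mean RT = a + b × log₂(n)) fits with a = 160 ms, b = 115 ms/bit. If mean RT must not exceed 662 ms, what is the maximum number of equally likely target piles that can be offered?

20

115·log₂ n ≤ 662 − 160 = 502, giving log₂ n ≤ 4.3652 and n ≤ 20.609. The largest whole number is 20.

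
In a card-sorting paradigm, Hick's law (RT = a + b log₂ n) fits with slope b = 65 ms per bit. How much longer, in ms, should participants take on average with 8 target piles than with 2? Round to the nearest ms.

Only the slope matters, since a is common to both: ΔRT = b·log₂(n₂/n₁).
log₂(8) − log₂(2) = log₂(8/2) = log₂(4) = 2.
ΔRT = 65 × 2.0000 = 130.000 ms.

130 ms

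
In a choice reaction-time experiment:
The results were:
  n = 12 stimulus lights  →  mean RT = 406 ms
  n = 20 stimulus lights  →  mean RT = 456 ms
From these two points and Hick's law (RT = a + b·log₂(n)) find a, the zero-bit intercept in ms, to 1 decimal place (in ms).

162.8 ms

The slope on a log₂ axis is (456 − 406) / (4.3219 − 3.5850) = 67.846 ms/bit.
Intercept: a = 406 − 67.846·log₂(12) = 162.775 ms.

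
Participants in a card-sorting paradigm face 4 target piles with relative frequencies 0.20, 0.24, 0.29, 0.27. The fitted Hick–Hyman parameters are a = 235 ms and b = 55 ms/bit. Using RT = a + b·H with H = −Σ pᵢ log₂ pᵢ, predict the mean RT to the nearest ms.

344 ms

H = 0.20·log₂(1/0.20) + 0.24·log₂(1/0.24) + 0.29·log₂(1/0.29) + 0.27·log₂(1/0.27) = 1.9864 bits.
RT = 235 + 55 × 1.9864 = 344.25 ms.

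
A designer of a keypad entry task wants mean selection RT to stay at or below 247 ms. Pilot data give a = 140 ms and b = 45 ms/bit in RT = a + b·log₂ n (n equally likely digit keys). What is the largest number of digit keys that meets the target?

5

45·log₂ n ≤ 247 − 140 = 107, giving log₂ n ≤ 2.3778 and n ≤ 5.197. The largest whole number is 5.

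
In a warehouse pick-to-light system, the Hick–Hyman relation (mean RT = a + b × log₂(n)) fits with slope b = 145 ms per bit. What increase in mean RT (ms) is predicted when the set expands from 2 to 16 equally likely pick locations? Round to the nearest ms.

435 ms

Only the slope matters, since a is common to both: ΔRT = b·log₂(n₂/n₁).
log₂(16) − log₂(2) = log₂(16/2) = log₂(8) = 3.
ΔRT = 145 × 3.0000 = 435.000 ms.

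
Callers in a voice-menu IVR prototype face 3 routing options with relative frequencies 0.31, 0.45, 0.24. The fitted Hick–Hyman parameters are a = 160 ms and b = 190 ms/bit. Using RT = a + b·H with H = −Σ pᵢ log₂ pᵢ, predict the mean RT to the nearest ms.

452 ms

H = 0.31·log₂(1/0.31) + 0.45·log₂(1/0.45) + 0.24·log₂(1/0.24) = 1.5363 bits.
RT = 160 + 190 × 1.5363 = 451.90 ms.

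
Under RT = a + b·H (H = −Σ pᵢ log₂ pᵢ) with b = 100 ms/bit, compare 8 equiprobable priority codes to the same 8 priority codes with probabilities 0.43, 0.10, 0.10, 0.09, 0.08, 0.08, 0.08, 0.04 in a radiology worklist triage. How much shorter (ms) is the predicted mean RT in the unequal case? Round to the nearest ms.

The RT saving is b·ΔH. Equiprobable H₀ = log₂(8) = 3.0000 bits; with the given probabilities H = 2.5609 bits.
b·(H₀ − H) = 100 × (3.0000 − 2.5609) = 43.91 ms.

44 ms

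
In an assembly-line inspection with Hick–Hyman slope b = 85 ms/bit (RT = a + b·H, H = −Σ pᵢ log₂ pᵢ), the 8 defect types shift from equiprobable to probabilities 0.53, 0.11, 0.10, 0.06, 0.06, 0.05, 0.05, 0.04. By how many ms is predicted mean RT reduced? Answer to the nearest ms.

62 ms

The RT saving is b·ΔH. Equiprobable H₀ = log₂(8) = 3.0000 bits; with the given probabilities H = 2.2729 bits.
b·(H₀ − H) = 85 × (3.0000 − 2.2729) = 61.80 ms.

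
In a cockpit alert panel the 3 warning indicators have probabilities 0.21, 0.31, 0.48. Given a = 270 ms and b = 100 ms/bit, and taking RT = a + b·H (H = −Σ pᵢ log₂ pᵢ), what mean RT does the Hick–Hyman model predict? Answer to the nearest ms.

Entropy contributions −pᵢ log₂ pᵢ: 0.4728, 0.5238, 0.5083; sum H = 1.5049 bits.
RT = a + bH = 270 + 100·1.5049 = 420.49 ms.

420 ms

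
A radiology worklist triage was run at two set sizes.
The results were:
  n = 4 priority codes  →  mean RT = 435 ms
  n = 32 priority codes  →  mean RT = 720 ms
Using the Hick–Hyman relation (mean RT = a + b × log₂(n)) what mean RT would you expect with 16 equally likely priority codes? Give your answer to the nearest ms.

Fit slope and intercept:
  b = (720 − 435) / (log₂ 32 − log₂ 4) = 285 / (5 − 2) = 95 ms/bit
  a = 435 − 95 × 2 = 245 ms
Then RT(16) = 245 + 95 × log₂ 16 = 245 + 95 × 4 ≈ 625.000 ms.

625 ms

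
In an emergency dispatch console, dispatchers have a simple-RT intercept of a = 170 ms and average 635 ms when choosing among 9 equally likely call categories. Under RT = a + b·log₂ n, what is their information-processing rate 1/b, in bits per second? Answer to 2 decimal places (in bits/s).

b = (635 − 170)/log₂ 9 = 465/3.1699 = 146.691 ms per bit = 0.14669 s/bit; the reciprocal is 6.817 bits/s.

6.82 bits/s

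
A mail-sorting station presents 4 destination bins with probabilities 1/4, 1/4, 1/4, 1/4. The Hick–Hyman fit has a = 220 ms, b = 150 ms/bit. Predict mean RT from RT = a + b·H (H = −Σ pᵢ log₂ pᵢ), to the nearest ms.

H = −Σ pᵢ log₂ pᵢ = 0.25·2 + 0.25·2 + 0.25·2 + 0.25·2 = 2.000 bits.
RT = 220 + 150 × 2.000 = 520.00 ms.

520 ms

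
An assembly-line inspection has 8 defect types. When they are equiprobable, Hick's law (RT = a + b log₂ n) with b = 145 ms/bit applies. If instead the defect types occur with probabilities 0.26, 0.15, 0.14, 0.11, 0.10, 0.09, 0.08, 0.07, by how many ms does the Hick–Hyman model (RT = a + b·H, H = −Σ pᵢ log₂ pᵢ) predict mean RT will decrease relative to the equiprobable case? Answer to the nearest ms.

19 ms

The RT saving is b·ΔH. Equiprobable H₀ = log₂(8) = 3.0000 bits; with the given probabilities H = 2.8681 bits.
b·(H₀ − H) = 145 × (3.0000 − 2.8681) = 19.12 ms.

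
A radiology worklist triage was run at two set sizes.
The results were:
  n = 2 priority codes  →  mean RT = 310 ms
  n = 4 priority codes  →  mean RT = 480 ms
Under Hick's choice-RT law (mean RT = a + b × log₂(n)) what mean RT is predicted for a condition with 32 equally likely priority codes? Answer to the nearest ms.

990 ms

With log₂ n on the abscissa the relation is linear; from the two conditions:
  b = (480 − 310) / (log₂ 4 − log₂ 2) = 170 / (2 − 1) = 170 ms/bit
  a = 310 − 170 × 1 = 140 ms
Then RT(32) = 140 + 170 × log₂ 32 = 140 + 170 × 5 ≈ 990.000 ms.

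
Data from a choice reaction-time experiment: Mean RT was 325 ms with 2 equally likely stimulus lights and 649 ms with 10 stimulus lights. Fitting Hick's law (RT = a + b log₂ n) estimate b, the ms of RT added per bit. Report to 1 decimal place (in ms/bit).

139.5 ms/bit

Slope: b = (649 − 325) / (log₂ 10 − log₂ 2) = 324/2.3219 = 139.539 ms/bit.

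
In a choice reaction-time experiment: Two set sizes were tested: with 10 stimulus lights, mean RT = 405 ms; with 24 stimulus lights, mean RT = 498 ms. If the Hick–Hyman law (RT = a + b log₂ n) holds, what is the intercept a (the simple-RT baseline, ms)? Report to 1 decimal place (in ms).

b = (RT₂ − RT₁)/(log₂ n₂ − log₂ n₁) = (498 − 405)/(4.5850 − 3.3219) = 73.632 ms/bit.
a = RT₁ − b·log₂ n₁ = 405 − 73.632 × 3.3219 = 160.399 ms.

160.4 ms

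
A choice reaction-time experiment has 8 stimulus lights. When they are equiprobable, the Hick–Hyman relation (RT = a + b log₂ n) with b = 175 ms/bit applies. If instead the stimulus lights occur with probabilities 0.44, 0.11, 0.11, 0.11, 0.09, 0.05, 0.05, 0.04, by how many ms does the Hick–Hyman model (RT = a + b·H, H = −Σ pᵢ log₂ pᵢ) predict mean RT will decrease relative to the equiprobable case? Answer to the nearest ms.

87 ms

The RT saving is b·ΔH. Equiprobable H₀ = log₂(8) = 3.0000 bits; with the given probabilities H = 2.5026 bits.
b·(H₀ − H) = 175 × (3.0000 − 2.5026) = 87.04 ms.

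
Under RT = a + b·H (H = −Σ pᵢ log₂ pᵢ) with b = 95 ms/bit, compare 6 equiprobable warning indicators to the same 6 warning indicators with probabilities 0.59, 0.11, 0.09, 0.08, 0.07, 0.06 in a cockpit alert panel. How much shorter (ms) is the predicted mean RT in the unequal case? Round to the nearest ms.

64 ms

Equiprobable entropy H₀ = log₂ 6 = 2.5850 bits.
Skewed entropy H = −Σ pᵢ log₂ pᵢ = 1.9157 bits.
ΔRT = b·(H₀ − H) = 95 × 0.6693 = 63.58 ms.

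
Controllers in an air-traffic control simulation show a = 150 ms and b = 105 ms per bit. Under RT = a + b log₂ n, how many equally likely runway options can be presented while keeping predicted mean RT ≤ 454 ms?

7

Set 150 + 105·log₂ n ≤ 454 → log₂ n ≤ (454 − 150)/105 = 2.8952.
So n ≤ 2^2.8952 = 7.440; the largest integer n is 7.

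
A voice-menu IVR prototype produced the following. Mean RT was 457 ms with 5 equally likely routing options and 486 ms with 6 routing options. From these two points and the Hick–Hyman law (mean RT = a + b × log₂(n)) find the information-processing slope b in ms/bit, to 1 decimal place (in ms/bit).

b = (RT₂ − RT₁)/(log₂ n₂ − log₂ n₁) = (486 − 457)/(2.5850 − 2.3219) = 110.252 ms/bit.

110.3 ms/bit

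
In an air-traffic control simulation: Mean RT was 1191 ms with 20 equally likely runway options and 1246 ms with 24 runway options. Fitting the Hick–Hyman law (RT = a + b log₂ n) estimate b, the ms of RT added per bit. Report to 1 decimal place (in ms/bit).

209.1 ms/bit

b = (RT₂ − RT₁)/(log₂ n₂ − log₂ n₁) = (1246 − 1191)/(4.5850 − 4.3219) = 209.098 ms/bit.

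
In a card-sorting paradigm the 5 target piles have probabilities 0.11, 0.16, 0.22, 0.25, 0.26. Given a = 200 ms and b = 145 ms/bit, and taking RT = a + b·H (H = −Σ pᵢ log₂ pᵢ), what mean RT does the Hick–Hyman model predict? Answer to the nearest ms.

Entropy contributions −pᵢ log₂ pᵢ: 0.3503, 0.4230, 0.4806, 0.5000, 0.5053; sum H = 2.2592 bits.
RT = a + bH = 200 + 145·2.2592 = 527.58 ms.

528 ms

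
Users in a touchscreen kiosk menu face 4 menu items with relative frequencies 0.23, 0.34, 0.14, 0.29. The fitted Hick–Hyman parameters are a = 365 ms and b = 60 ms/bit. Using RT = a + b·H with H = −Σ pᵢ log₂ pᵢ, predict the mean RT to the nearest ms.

481 ms

H = 0.23·log₂(1/0.23) + 0.34·log₂(1/0.34) + 0.14·log₂(1/0.14) + 0.29·log₂(1/0.29) = 1.9319 bits.
RT = 365 + 60 × 1.9319 = 480.91 ms.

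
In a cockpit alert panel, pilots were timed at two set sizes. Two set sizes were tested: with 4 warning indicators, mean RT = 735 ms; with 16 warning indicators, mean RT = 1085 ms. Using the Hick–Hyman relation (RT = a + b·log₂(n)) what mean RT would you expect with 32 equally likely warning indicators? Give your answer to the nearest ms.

1260 ms

Solve the two-equation system in a and b:
  b = (1085 − 735) / (log₂ 16 − log₂ 4) = 350 / (4 − 2) = 175 ms/bit
  a = 735 − 175 × 2 = 385 ms
Then RT(32) = 385 + 175 × log₂ 32 = 385 + 175 × 5 ≈ 1260.000 ms.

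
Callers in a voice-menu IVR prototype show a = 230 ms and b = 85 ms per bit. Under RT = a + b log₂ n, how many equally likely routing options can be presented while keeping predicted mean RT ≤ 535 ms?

12

Information budget: (535 − 230)/85 = 3.5882 bits, so n ≤ 2^3.5882 = 12.027 → at most 12.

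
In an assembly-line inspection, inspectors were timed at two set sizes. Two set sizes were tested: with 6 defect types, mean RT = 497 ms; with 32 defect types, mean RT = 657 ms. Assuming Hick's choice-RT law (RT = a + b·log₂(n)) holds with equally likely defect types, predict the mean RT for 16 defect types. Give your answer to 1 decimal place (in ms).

590.7 ms

Solve the two-equation system in a and b:
  b = (657 − 497) / (log₂ 32 − log₂ 6) = 160 / (5 − 2.5850) = 66.252 ms/bit
  a = 497 − 66.252 × 2.5850 = 325.742 ms
Then RT(16) = 325.742 + 66.252 × log₂ 16 = 325.742 + 66.252 × 4 ≈ 590.748 ms.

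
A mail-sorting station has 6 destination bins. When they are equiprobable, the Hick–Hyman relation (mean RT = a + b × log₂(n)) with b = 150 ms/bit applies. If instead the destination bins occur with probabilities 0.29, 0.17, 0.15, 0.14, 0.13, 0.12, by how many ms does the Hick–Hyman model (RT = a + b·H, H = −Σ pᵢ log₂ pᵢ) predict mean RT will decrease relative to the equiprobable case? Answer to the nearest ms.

11 ms

The RT saving is b·ΔH. Equiprobable H₀ = log₂(6) = 2.5850 bits; with the given probabilities H = 2.5099 bits.
b·(H₀ − H) = 150 × (2.5850 − 2.5099) = 11.27 ms.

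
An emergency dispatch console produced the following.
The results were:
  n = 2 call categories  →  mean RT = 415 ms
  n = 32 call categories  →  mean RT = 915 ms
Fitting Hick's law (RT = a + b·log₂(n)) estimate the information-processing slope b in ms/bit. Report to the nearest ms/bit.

The slope on a log₂ axis is (915 − 415) / (5 − 1) = 125 ms/bit.

125 ms/bit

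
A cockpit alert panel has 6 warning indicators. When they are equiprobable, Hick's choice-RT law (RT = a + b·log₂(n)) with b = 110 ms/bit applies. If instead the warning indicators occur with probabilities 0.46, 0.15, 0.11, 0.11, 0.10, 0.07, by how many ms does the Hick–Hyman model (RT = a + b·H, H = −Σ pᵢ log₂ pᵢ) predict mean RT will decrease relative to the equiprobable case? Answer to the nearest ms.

39 ms

The RT saving is b·ΔH. Equiprobable H₀ = log₂(6) = 2.5850 bits; with the given probabilities H = 2.2272 bits.
b·(H₀ − H) = 110 × (2.5850 − 2.2272) = 39.35 ms.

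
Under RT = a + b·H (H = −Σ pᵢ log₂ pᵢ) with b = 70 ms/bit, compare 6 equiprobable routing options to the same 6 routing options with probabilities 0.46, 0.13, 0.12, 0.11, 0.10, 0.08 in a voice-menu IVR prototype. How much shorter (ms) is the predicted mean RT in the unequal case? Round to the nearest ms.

The RT saving is b·ΔH. Equiprobable H₀ = log₂(6) = 2.5850 bits; with the given probabilities H = 2.2390 bits.
b·(H₀ − H) = 70 × (2.5850 − 2.2390) = 24.21 ms.

24 ms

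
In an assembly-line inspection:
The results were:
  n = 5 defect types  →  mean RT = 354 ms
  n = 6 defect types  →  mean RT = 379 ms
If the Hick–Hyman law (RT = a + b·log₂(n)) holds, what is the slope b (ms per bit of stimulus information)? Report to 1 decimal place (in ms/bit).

b = (RT₂ − RT₁)/(log₂ n₂ − log₂ n₁) = (379 − 354)/(2.5850 − 2.3219) = 95.045 ms/bit.

95.0 ms/bit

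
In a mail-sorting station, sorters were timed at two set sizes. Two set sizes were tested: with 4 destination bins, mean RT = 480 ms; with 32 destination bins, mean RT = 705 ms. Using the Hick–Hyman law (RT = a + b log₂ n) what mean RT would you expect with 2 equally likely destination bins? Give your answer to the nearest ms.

Solve the two-equation system in a and b:
  b = (705 − 480) / (log₂ 32 − log₂ 4) = 225 / (5 − 2) = 75 ms/bit
  a = 480 − 75 × 2 = 330 ms
Then RT(2) = 330 + 75 × log₂ 2 = 330 + 75 × 1 ≈ 405.000 ms.

405 ms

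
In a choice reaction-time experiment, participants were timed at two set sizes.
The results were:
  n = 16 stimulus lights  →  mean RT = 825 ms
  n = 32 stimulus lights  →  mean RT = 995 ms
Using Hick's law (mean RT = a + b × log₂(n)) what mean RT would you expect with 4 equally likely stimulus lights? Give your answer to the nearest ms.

485 ms

Fit slope and intercept:
  b = (995 − 825) / (log₂ 32 − log₂ 16) = 170 / (5 − 4) = 170 ms/bit
  a = 825 − 170 × 4 = 145 ms
Then RT(4) = 145 + 170 × log₂ 4 = 145 + 170 × 2 ≈ 485.000 ms.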